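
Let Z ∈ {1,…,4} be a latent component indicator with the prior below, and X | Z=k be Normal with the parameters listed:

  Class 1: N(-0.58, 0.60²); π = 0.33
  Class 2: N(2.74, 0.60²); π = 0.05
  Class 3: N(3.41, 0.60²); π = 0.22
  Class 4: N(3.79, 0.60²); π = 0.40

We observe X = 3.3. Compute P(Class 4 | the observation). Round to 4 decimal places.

The responsibility of component k is π_k f_k(x) divided by Σ_j π_j f_j(x).
Evaluate each component's likelihood at the observed value:
  p_1 = 5.5226e-10
  p_2 = 0.43013
  p_3 = 0.653823
  p_4 = 0.476358
Unnormalised posteriors:
  π_1·p_1 = 0.33 × 5.5226e-10 = 1.82246e-10
  π_2·p_2 = 0.05 × 0.43013 = 0.0215065
  π_3·p_3 = 0.22 × 0.653823 = 0.143841
  π_4·p_4 = 0.40 × 0.476358 = 0.190543
Normaliser: 1.82246e-10 + 0.0215065 + 0.143841 + 0.190543 = 0.355891
P(Class 4 | 3.3) = 0.190543 / 0.355891 ≈ 0.5354

0.5354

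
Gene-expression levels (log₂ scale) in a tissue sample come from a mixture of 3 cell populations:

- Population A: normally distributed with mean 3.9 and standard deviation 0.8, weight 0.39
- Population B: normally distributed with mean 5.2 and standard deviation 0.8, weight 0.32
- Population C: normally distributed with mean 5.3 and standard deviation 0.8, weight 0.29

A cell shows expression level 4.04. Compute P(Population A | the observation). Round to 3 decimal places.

0.662

Posterior ∝ prior × likelihood, so P(k | x) ∝ π_k f_k(x); normalise over all components.
Evaluate each component's likelihood at the observed value:
  L_A = 0.4911
  L_B = 0.174288
  L_C = 0.144264
Multiply by the mixture weights:
  π_A·L_A = 0.39 × 0.4911 = 0.191529
  π_B·L_B = 0.32 × 0.174288 = 0.0557722
  π_C·L_C = 0.29 × 0.144264 = 0.0418367
Normaliser: 0.191529 + 0.0557722 + 0.0418367 = 0.289138
So the posterior for Population A is 0.191529 / 0.289138 ≈ 0.662.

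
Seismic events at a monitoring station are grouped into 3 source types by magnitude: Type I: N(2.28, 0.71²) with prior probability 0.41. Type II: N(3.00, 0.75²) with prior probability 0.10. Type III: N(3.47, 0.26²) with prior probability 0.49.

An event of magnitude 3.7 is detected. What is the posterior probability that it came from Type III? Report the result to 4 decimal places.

0.8857

By Bayes' theorem, P(k | x) = π_k f_k(x) / Σ_j π_j f_j(x).
Component likelihoods at x = 3.7:
  p_I = 0.0760436
  p_II = 0.344104
  p_III = 1.03755
Weight by the priors:
  π_I·p_I = 0.41 × 0.0760436 = 0.0311779
  π_II·p_II = 0.10 × 0.344104 = 0.0344104
  π_III·p_III = 0.49 × 1.03755 = 0.5084
Evidence: 0.0311779 + 0.0344104 + 0.5084 = 0.573988
P(Type III | 3.7) ≈ 0.8857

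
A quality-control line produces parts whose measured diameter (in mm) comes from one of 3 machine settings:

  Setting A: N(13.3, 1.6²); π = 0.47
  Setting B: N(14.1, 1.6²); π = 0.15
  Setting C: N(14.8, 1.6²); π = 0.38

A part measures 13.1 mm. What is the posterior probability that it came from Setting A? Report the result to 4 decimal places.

0.5787

Apply Bayes' rule: the posterior for each component is proportional to its prior times its likelihood at x.
Evaluate each component's likelihood at the observed value:
  L_A = (1/(1.6·√(2π)))·exp(−(13.1−13.3)²/(2·1.6²)) = 0.249339·exp(-0.00781) = 0.247399
  L_B = (1/(1.6·√(2π)))·exp(−(13.1−14.1)²/(2·1.6²)) = 0.249339·exp(-0.19531) = 0.205101
  L_C = (1/(1.6·√(2π)))·exp(−(13.1−14.8)²/(2·1.6²)) = 0.249339·exp(-0.56445) = 0.141792
Multiply by the mixture weights:
  π_A·L_A = 0.47 × 0.247399 = 0.116277
  π_B·L_B = 0.15 × 0.205101 = 0.0307651
  π_C·L_C = 0.38 × 0.141792 = 0.0538809
Sum: 0.116277 + 0.0307651 + 0.0538809 = 0.200923
So the posterior for Setting A is 0.116277 / 0.200923 ≈ 0.5787.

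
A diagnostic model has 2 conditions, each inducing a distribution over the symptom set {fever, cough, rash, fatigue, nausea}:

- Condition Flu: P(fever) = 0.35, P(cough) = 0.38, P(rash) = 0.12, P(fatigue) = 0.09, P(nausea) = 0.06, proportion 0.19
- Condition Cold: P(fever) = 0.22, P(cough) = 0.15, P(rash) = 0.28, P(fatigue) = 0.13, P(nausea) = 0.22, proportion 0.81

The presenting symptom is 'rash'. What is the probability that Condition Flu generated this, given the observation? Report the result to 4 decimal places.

Apply Bayes' rule: the posterior for each component is proportional to its prior times its likelihood at x.
Categorical probabilities:
  L_Flu = P(rash | comp) = 0.12
  L_Cold = P(rash | comp) = 0.28
Multiply by the mixture weights:
  π_Flu·L_Flu = 0.19 × 0.12 = 0.0228
  π_Cold·L_Cold = 0.81 × 0.28 = 0.2268
Marginal: 0.0228 + 0.2268 = 0.2496
Responsibility of Condition Flu: 0.0228 / 0.2496 ≈ 0.0913

0.0913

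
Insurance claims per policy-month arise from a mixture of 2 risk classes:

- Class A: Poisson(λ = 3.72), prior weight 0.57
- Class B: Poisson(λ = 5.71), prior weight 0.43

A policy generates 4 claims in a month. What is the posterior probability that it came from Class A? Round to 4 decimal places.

0.6360

Apply Bayes' rule: the posterior for each component is proportional to its prior times its likelihood at x.
Poisson probabilities:
  f_A = 0.193368
  f_B = 0.146728
Unnormalised posteriors:
  w_A·f_A = 0.57 × 0.193368 = 0.11022
  w_B·f_B = 0.43 × 0.146728 = 0.0630929
Denominator: 0.11022 + 0.0630929 = 0.173313
Responsibility of Class A: 0.11022 / 0.173313 ≈ 0.6360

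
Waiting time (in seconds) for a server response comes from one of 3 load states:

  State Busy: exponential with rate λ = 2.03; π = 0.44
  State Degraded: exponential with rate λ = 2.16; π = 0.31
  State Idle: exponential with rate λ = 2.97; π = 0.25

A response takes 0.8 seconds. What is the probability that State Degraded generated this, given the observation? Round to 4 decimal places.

By Bayes' theorem, P(k | x) = π_k f_k(x) / Σ_j π_j f_j(x).
Component likelihoods at x = 0.8 seconds:
  p_Busy = 2.03·e^(−2.03·0.8) = 2.03·e^(−1.6240) = 0.400131
  p_Degraded = 2.16·e^(−2.16·0.8) = 2.16·e^(−1.7280) = 0.383701
  p_Idle = 2.97·e^(−2.97·0.8) = 2.97·e^(−2.3760) = 0.275977
Multiply by the mixture weights:
  π_Busy·p_Busy = 0.44 × 0.400131 = 0.176057
  π_Degraded·p_Degraded = 0.31 × 0.383701 = 0.118947
  π_Idle·p_Idle = 0.25 × 0.275977 = 0.0689942
Denominator: 0.176057 + 0.118947 + 0.0689942 = 0.363999
Responsibility of State Degraded: 0.118947 / 0.363999 ≈ 0.3268

0.3268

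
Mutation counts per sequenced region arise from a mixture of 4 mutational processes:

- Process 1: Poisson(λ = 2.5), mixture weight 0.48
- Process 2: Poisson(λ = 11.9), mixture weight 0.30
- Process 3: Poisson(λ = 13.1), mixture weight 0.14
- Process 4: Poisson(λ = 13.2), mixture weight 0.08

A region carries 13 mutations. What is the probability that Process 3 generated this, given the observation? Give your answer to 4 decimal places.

By Bayes' theorem, P(k | x) = w_k f_k(x) / Σ_j w_j f_j(x).
Evaluate each component's likelihood at the observed value:
  L_1 = e^(−2.5)·2.5^13/13! = 1.96428e-06
  L_2 = e^(−11.9)·11.9^13/13! = 0.104647
  L_3 = e^(−13.1)·13.1^13/13! = 0.109898
  L_4 = e^(−13.2)·13.2^13/13! = 0.109773
Weight by the priors:
  w_1·L_1 = 0.48 × 1.96428e-06 = 9.42855e-07
  w_2·L_2 = 0.30 × 0.104647 = 0.031394
  w_3·L_3 = 0.14 × 0.109898 = 0.0153857
  w_4·L_4 = 0.08 × 0.109773 = 0.0087818
Normaliser: 9.42855e-07 + 0.031394 + 0.0153857 + 0.0087818 = 0.0555625
P(Process 3 | the observation) = 0.0153857 / 0.0555625 ≈ 0.2769

0.2769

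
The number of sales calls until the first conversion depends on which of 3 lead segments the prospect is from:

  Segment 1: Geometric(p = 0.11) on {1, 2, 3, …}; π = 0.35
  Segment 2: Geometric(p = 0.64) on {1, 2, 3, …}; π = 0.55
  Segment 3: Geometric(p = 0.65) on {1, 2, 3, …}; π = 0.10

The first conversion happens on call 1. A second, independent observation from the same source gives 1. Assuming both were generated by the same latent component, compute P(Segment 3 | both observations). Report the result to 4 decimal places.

0.1555

P(component k | x) = π_k·f_k(x) / marginal(x), where marginal(x) = Σ_j π_j·f_j(x).
Since both observations come from the same component, the likelihood for component k is f_k(x₁)·f_k(x₂).
  f_1 = [0.11] × [0.11] = 0.0121
  f_2 = [0.64] × [0.64] = 0.4096
  f_3 = [0.65] × [0.65] = 0.4225
Prior × likelihood for each component:
  π_1·f_1 = 0.35 × 0.0121 = 0.004235
  π_2·f_2 = 0.55 × 0.4096 = 0.22528
  π_3·f_3 = 0.10 × 0.4225 = 0.04225
Sum: 0.004235 + 0.22528 + 0.04225 = 0.271765
P(Segment 3 | x) ≈ 0.1555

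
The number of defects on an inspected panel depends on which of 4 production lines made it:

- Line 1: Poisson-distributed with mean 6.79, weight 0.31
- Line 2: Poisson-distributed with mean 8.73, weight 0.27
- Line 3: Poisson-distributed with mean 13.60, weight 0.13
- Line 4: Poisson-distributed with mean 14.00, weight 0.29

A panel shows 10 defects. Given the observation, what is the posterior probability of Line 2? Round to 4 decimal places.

Apply Bayes' rule: the posterior for each component is proportional to its prior times its likelihood at x.
Poisson probabilities:
  L_1 = e^(−6.79)·6.79^10/10! = 0.0645766
  L_2 = e^(−8.73)·8.73^10/10! = 0.114548
  L_3 = e^(−13.60)·13.60^10/10! = 0.0739982
  L_4 = e^(−14.00)·14.00^10/10! = 0.0662818
Unnormalised posteriors:
  π_1·L_1 = 0.31 × 0.0645766 = 0.0200187
  π_2·L_2 = 0.27 × 0.114548 = 0.030928
  π_3·L_3 = 0.13 × 0.0739982 = 0.00961976
  π_4·L_4 = 0.29 × 0.0662818 = 0.0192217
Denominator: 0.0200187 + 0.030928 + 0.00961976 + 0.0192217 = 0.0797883
So the posterior for Line 2 is 0.030928 / 0.0797883 ≈ 0.3876.

0.3876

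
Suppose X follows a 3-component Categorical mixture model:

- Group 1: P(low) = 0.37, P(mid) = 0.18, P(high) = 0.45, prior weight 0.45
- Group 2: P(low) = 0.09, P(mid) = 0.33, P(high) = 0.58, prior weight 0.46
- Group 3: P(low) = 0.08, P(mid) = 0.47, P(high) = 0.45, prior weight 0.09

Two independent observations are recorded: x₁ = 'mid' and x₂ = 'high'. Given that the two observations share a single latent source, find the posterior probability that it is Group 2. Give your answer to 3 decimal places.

0.613

The responsibility of component k is w_k f_k(x) divided by Σ_j w_j f_j(x).
Since both observations come from the same component, the likelihood for component k is f_k(x₁)·f_k(x₂).
  f_1 = [0.18] × [0.45] = 0.081
  f_2 = [0.33] × [0.58] = 0.1914
  f_3 = [0.47] × [0.45] = 0.2115
Unnormalised posteriors:
  w_1·f_1 = 0.45 × 0.081 = 0.03645
  w_2·f_2 = 0.46 × 0.1914 = 0.088044
  w_3·f_3 = 0.09 × 0.2115 = 0.019035
Marginal: 0.03645 + 0.088044 + 0.019035 = 0.143529
So the posterior for Group 2 is 0.088044 / 0.143529 ≈ 0.613.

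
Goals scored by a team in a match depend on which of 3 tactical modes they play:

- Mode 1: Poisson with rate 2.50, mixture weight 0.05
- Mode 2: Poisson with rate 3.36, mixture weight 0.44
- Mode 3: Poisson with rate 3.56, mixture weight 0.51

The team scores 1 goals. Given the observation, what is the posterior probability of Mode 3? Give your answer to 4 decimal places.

Posterior ∝ prior × likelihood, so P(k | x) ∝ w_k f_k(x); normalise over all components.
Component likelihoods at x = 1 goals:
  p_1 = e^(−2.50)·2.50^1/1! = 0.205212
  p_2 = e^(−3.36)·3.36^1/1! = 0.11671
  p_3 = e^(−3.56)·3.56^1/1! = 0.101242
Weight by the priors:
  w_1·p_1 = 0.05 × 0.205212 = 0.0102606
  w_2·p_2 = 0.44 × 0.11671 = 0.0513526
  w_3·p_3 = 0.51 × 0.101242 = 0.0516335
Denominator: 0.0102606 + 0.0513526 + 0.0516335 = 0.113247
P(Mode 3 | the observation) = 0.0516335 / 0.113247 ≈ 0.4559

0.4559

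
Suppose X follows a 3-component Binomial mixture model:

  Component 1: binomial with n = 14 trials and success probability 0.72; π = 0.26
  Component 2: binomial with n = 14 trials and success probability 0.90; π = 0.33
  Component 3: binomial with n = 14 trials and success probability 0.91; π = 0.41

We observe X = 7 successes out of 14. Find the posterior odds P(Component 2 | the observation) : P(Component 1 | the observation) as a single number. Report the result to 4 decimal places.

The posterior odds equal the prior odds times the likelihood ratio: (w_i/w_j)·(f_i(x)/f_j(x)).
Binomial probabilities:
  L_1 = 0.0464495
  L_2 = 0.000164151
  L_3 = 8.48271e-05
Posterior odds = (w_2·L_2) / (w_1·L_1) = (0.33·0.000164151) / (0.26·0.0464495) = 5.417e-05 / 0.0120769 ≈ 0.0045

0.0045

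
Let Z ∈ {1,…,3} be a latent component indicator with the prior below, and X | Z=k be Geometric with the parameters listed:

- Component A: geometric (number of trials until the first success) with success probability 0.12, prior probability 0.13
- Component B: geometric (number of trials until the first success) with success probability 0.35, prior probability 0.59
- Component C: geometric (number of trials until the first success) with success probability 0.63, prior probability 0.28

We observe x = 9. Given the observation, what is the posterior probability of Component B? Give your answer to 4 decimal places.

The responsibility of component k is π_k f_k(x) divided by Σ_j π_j f_j(x).
Evaluate each component's likelihood at the observed value:
  p_A = 0.0431561
  p_B = 0.0111526
  p_C = 0.000221286
Weight by the priors:
  π_A·p_A = 0.13 × 0.0431561 = 0.0056103
  π_B·p_B = 0.59 × 0.0111526 = 0.00658002
  π_C·p_C = 0.28 × 0.000221286 = 6.19601e-05
Denominator: 0.0056103 + 0.00658002 + 6.19601e-05 = 0.0122523
So the posterior for Component B is 0.00658002 / 0.0122523 ≈ 0.5370.

0.5370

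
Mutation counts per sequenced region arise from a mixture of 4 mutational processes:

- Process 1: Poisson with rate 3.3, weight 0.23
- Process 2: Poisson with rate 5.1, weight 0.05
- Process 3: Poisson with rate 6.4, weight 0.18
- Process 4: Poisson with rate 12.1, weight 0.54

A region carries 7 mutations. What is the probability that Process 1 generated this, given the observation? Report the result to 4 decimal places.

0.1170

By Bayes' theorem, P(k | x) = π_k f_k(x) / Σ_j π_j f_j(x).
Component likelihoods at x = 7 mutations:
  f_1 = e^(−3.3)·3.3^7/7! = 0.0311886
  f_2 = e^(−5.1)·5.1^7/7! = 0.108557
  f_3 = e^(−6.4)·6.4^7/7! = 0.144992
  f_4 = e^(−12.1)·12.1^7/7! = 0.0418894
Unnormalised posteriors:
  π_1·f_1 = 0.23 × 0.0311886 = 0.00717337
  π_2·f_2 = 0.05 × 0.108557 = 0.00542786
  π_3·f_3 = 0.18 × 0.144992 = 0.0260986
  π_4·f_4 = 0.54 × 0.0418894 = 0.0226203
Normaliser: 0.00717337 + 0.00542786 + 0.0260986 + 0.0226203 = 0.0613201
P(Process 1 | x) ≈ 0.1170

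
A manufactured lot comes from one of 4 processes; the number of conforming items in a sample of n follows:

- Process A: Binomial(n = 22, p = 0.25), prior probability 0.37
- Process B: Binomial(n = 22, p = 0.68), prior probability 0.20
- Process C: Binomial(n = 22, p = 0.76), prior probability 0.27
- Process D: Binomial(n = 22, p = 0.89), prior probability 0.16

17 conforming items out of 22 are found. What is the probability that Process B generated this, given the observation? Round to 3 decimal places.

P(component k | x) = π_k·f_k(x) / marginal(x), where marginal(x) = Σ_j π_j·f_j(x).
Binomial probabilities:
  p_A = C(22,17)·0.25^17·0.75^5 = 26334·5.82077e-11·0.237305 = 3.6375e-07
  p_B = C(22,17)·0.68^17·0.32^5 = 26334·0.00142119·0.00335544 = 0.125579
  p_C = C(22,17)·0.76^17·0.24^5 = 26334·0.00941523·0.000796262 = 0.197426
  p_D = C(22,17)·0.89^17·0.11^5 = 26334·0.137921·1.61051e-05 = 0.0584939
Multiply by the mixture weights:
  π_A·p_A = 0.37 × 3.6375e-07 = 1.34588e-07
  π_B·p_B = 0.20 × 0.125579 = 0.0251159
  π_C·p_C = 0.27 × 0.197426 = 0.053305
  π_D·p_D = 0.16 × 0.0584939 = 0.00935902
Denominator: 1.34588e-07 + 0.0251159 + 0.053305 + 0.00935902 = 0.08778
P(Process B | x) = 0.0251159 / 0.08778 ≈ 0.286

0.286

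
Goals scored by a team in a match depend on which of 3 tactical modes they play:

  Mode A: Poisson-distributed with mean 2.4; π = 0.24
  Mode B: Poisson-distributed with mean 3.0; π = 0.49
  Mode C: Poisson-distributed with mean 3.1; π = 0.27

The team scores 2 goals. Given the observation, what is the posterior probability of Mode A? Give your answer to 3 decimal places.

Apply Bayes' rule: the posterior for each component is proportional to its prior times its likelihood at x.
Poisson probabilities:
  L_A = 0.261268
  L_B = 0.224042
  L_C = 0.216461
Unnormalised posteriors:
  π_A·L_A = 0.24 × 0.261268 = 0.0627042
  π_B·L_B = 0.49 × 0.224042 = 0.10978
  π_C·L_C = 0.27 × 0.216461 = 0.0584446
Denominator: 0.0627042 + 0.10978 + 0.0584446 = 0.230929
Responsibility of Mode A: 0.0627042 / 0.230929 ≈ 0.272

0.272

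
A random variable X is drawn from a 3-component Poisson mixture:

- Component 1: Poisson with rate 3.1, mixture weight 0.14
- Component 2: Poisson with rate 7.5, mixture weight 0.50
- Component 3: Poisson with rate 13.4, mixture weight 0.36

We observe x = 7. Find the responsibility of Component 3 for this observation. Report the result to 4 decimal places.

0.0987

Posterior ∝ prior × likelihood, so P(k | x) ∝ π_k f_k(x); normalise over all components.
Component likelihoods at x = 7:
  p_1 = 0.0245917
  p_2 = 0.146484
  p_3 = 0.0233215
Weight by the priors:
  π_1·p_1 = 0.14 × 0.0245917 = 0.00344284
  π_2·p_2 = 0.50 × 0.146484 = 0.0732419
  π_3·p_3 = 0.36 × 0.0233215 = 0.00839575
Evidence: 0.00344284 + 0.0732419 + 0.00839575 = 0.0850805
P(Component 3 | x) ≈ 0.0987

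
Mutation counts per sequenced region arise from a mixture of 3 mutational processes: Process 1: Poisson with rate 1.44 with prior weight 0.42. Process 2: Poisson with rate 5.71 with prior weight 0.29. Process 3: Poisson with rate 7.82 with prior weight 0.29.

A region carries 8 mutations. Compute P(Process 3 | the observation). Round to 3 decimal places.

The responsibility of component k is P(Z=k) f_k(x) divided by Σ_j P(Z=j) f_j(x).
Poisson probabilities:
  L_1 = e^(−1.44)·1.44^8/8! = 0.000108641
  L_2 = e^(−5.71)·5.71^8/8! = 0.0928425
  L_3 = e^(−7.82)·7.82^8/8! = 0.1393
Weight by the priors:
  P(Z=1)·L_1 = 0.42 × 0.000108641 = 4.56294e-05
  P(Z=2)·L_2 = 0.29 × 0.0928425 = 0.0269243
  P(Z=3)·L_3 = 0.29 × 0.1393 = 0.040397
Denominator: 4.56294e-05 + 0.0269243 + 0.040397 = 0.0673669
P(Process 3 | x) ≈ 0.600

0.600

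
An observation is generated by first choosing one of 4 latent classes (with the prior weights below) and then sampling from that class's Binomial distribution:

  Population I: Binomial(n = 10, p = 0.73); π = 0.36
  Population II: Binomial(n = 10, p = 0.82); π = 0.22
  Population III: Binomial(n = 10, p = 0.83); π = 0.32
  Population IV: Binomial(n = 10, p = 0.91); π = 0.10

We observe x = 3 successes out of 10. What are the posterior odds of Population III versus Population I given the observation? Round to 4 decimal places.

0.0513

Since P(k|x) ∝ w_k f_k(x), the posterior odds are w_i f_i(x) / (w_j f_j(x)).
Binomial probabilities:
  L_I = 0.00488311
  L_II = 0.00040507
  L_III = 0.000281552
  L_IV = 4.32517e-06
9.00965e-05 / 0.00175792 ≈ 0.0513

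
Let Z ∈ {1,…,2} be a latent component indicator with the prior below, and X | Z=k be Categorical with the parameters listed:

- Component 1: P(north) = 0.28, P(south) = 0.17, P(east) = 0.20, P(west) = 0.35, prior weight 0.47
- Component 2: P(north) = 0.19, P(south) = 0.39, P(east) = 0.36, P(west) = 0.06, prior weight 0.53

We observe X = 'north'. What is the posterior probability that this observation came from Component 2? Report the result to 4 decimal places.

0.4335

The responsibility of component k is P(Z=k) f_k(x) divided by Σ_j P(Z=j) f_j(x).
Evaluate each component's likelihood at the observed value:
  p_1 = 0.28
  p_2 = 0.19
Weight by the priors:
  P(Z=1)·p_1 = 0.47 × 0.28 = 0.1316
  P(Z=2)·p_2 = 0.53 × 0.19 = 0.1007
Sum: 0.1316 + 0.1007 = 0.2323
P(Component 2 | x) = 0.1007 / 0.2323 ≈ 0.4335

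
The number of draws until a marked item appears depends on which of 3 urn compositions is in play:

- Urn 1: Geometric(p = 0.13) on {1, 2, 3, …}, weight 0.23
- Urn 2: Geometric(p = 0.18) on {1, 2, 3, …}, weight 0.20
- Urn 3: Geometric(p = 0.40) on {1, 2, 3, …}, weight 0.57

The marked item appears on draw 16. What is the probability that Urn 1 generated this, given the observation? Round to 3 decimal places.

The responsibility of component k is P(Z=k) f_k(x) divided by Σ_j P(Z=j) f_j(x).
Component likelihoods at x = 16:
  f_1 = 0.13·(1−0.13)^15 = 0.13·0.123819 = 0.0160965
  f_2 = 0.18·(1−0.18)^15 = 0.18·0.0509575 = 0.00917234
  f_3 = 0.40·(1−0.40)^15 = 0.40·0.000470185 = 0.000188074
Prior × likelihood for each component:
  P(Z=1)·f_1 = 0.23 × 0.0160965 = 0.0037022
  P(Z=2)·f_2 = 0.20 × 0.00917234 = 0.00183447
  P(Z=3)·f_3 = 0.57 × 0.000188074 = 0.000107202
Denominator: 0.0037022 + 0.00183447 + 0.000107202 = 0.00564387
Responsibility of Urn 1: 0.0037022 / 0.00564387 ≈ 0.656

0.656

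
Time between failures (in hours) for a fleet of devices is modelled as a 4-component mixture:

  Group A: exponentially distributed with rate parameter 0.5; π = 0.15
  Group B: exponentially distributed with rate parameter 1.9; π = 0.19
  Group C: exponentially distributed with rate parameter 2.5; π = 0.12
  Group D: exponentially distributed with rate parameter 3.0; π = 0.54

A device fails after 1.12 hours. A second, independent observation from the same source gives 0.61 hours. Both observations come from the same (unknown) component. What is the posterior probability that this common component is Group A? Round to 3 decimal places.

0.201

By Bayes' theorem, P(k | x) = π_k f_k(x) / Σ_j π_j f_j(x).
Since both observations come from the same component, the likelihood for component k is f_k(x₁)·f_k(x₂).
  p_A = [0.5·e^(−0.5·1.12) = 0.5·e^(−0.5600) = 0.285605] × [0.368562] = 0.105263
  p_B = [1.9·e^(−1.9·1.12) = 1.9·e^(−2.1280) = 0.226243] × [0.59622] = 0.13489
  p_C = [2.5·e^(−2.5·1.12) = 2.5·e^(−2.8000) = 0.152025] × [0.544053] = 0.0827097
  p_D = [3.0·e^(−3.0·1.12) = 3.0·e^(−3.3600) = 0.104206] × [0.481241] = 0.0501481
Unnormalised posteriors:
  π_A·p_A = 0.15 × 0.105263 = 0.0157894
  π_B·p_B = 0.19 × 0.13489 = 0.0256292
  π_C·p_C = 0.12 × 0.0827097 = 0.00992516
  π_D·p_D = 0.54 × 0.0501481 = 0.02708
Denominator: 0.0157894 + 0.0256292 + 0.00992516 + 0.02708 = 0.0784237
So the posterior for Group A is 0.0157894 / 0.0784237 ≈ 0.201.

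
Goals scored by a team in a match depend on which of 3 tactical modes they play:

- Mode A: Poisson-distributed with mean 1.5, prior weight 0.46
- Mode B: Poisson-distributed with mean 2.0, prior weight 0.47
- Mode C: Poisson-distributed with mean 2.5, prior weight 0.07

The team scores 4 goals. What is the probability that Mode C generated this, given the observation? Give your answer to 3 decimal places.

0.127

P(component k | x) = π_k·f_k(x) / marginal(x), where marginal(x) = Σ_j π_j·f_j(x).
Component likelihoods at x = 4 goals:
  L_A = e^(−1.5)·1.5^4/4! = 0.0470665
  L_B = e^(−2.0)·2.0^4/4! = 0.0902235
  L_C = e^(−2.5)·2.5^4/4! = 0.133602
Unnormalised posteriors:
  π_A·L_A = 0.46 × 0.0470665 = 0.0216506
  π_B·L_B = 0.47 × 0.0902235 = 0.0424051
  π_C·L_C = 0.07 × 0.133602 = 0.00935213
Sum: 0.0216506 + 0.0424051 + 0.00935213 = 0.0734078
P(Mode C | the observation) ≈ 0.127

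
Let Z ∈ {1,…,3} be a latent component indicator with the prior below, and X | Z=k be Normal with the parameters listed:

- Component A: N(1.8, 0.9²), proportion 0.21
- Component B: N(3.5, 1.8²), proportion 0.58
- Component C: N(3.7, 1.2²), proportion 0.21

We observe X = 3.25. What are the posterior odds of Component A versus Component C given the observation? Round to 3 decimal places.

The posterior odds equal the prior odds times the likelihood ratio: (π_i/π_j)·(f_i(x)/f_j(x)).
Normal densities:
  f_A = (1/(0.9·√(2π)))·exp(−(3.25−1.8)²/(2·0.9²)) = 0.443269·exp(-1.29784) = 0.121066
  f_B = (1/(1.8·√(2π)))·exp(−(3.25−3.5)²/(2·1.8²)) = 0.221635·exp(-0.00965) = 0.219507
  f_C = (1/(1.2·√(2π)))·exp(−(3.25−3.7)²/(2·1.2²)) = 0.332452·exp(-0.07031) = 0.309879
Posterior odds = (π_A·f_A) / (π_C·f_C) = (0.21·0.121066) / (0.21·0.309879) = 0.0254239 / 0.0650746 ≈ 0.391

0.391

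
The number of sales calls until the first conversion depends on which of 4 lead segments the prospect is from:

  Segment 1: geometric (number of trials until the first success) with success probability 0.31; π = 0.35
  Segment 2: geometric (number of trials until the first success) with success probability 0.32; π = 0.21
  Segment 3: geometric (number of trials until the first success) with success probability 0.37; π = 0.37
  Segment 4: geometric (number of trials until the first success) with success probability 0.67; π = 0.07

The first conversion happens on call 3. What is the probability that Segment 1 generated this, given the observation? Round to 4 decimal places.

0.3633

The responsibility of component k is π_k f_k(x) divided by Σ_j π_j f_j(x).
Geometric probabilities:
  f_1 = 0.31·(1−0.31)^2 = 0.31·0.4761 = 0.147591
  f_2 = 0.32·(1−0.32)^2 = 0.32·0.4624 = 0.147968
  f_3 = 0.37·(1−0.37)^2 = 0.37·0.3969 = 0.146853
  f_4 = 0.67·(1−0.67)^2 = 0.67·0.1089 = 0.072963
Prior × likelihood for each component:
  π_1·f_1 = 0.35 × 0.147591 = 0.0516568
  π_2·f_2 = 0.21 × 0.147968 = 0.0310733
  π_3·f_3 = 0.37 × 0.146853 = 0.0543356
  π_4·f_4 = 0.07 × 0.072963 = 0.00510741
Evidence: 0.0516568 + 0.0310733 + 0.0543356 + 0.00510741 = 0.142173
So the posterior for Segment 1 is 0.0516568 / 0.142173 ≈ 0.3633.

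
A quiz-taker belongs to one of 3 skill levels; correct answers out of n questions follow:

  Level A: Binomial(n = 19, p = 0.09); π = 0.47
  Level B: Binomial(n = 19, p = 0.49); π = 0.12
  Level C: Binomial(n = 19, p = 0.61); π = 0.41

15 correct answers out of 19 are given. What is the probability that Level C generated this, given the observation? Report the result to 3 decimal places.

0.969

Posterior ∝ prior × likelihood, so P(k | x) ∝ w_k f_k(x); normalise over all components.
Evaluate each component's likelihood at the observed value:
  L_A = 5.47252e-13
  L_B = 0.00591025
  L_C = 0.0540244
Weight by the priors:
  w_A·L_A = 0.47 × 5.47252e-13 = 2.57208e-13
  w_B·L_B = 0.12 × 0.00591025 = 0.00070923
  w_C·L_C = 0.41 × 0.0540244 = 0.02215
Evidence: 2.57208e-13 + 0.00070923 + 0.02215 = 0.0228592
P(Level C | data) = 0.02215 / 0.0228592 ≈ 0.969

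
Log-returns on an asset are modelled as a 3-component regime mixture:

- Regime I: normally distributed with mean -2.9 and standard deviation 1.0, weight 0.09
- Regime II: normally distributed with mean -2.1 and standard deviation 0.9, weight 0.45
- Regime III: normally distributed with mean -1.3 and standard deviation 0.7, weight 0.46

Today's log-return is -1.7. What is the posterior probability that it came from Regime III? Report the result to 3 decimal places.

The responsibility of component k is P(Z=k) f_k(x) divided by Σ_j P(Z=j) f_j(x).
Evaluate each component's likelihood at the observed value:
  L_I = 0.194186
  L_II = 0.401582
  L_III = 0.484068
Prior × likelihood for each component:
  P(Z=I)·L_I = 0.09 × 0.194186 = 0.0174767
  P(Z=II)·L_II = 0.45 × 0.401582 = 0.180712
  P(Z=III)·L_III = 0.46 × 0.484068 = 0.222672
Marginal: 0.0174767 + 0.180712 + 0.222672 = 0.42086
So the posterior for Regime III is 0.222672 / 0.42086 ≈ 0.529.

0.529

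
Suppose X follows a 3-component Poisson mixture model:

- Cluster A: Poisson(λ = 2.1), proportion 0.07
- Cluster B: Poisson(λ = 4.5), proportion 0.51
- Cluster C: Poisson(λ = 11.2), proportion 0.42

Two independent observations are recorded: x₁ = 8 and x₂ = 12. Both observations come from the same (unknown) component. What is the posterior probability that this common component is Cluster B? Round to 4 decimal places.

Posterior ∝ prior × likelihood, so P(k | x) ∝ w_k f_k(x); normalise over all components.
Since both observations come from the same component, the likelihood for component k is f_k(x₁)·f_k(x₂).
  p_A = [0.00114872] × [1.88051e-06] = 2.16019e-09
  p_B = [0.0463292] × [0.00159915] = 7.40871e-05
  p_C = [0.0839703] × [0.11122] = 0.00933913
Multiply by the mixture weights:
  w_A·p_A = 0.07 × 2.16019e-09 = 1.51213e-10
  w_B·p_B = 0.51 × 7.40871e-05 = 3.77844e-05
  w_C·p_C = 0.42 × 0.00933913 = 0.00392244
Marginal: 1.51213e-10 + 3.77844e-05 + 0.00392244 = 0.00396022
Responsibility of Cluster B: 3.77844e-05 / 0.00396022 ≈ 0.0095

0.0095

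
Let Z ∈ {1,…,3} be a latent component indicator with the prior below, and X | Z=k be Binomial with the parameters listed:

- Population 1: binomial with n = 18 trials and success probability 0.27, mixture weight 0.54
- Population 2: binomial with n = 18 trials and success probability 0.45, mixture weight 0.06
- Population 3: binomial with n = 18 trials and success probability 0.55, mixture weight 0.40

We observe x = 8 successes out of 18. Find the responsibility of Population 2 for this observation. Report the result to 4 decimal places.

0.1246

By Bayes' theorem, P(k | x) = π_k f_k(x) / Σ_j π_j f_j(x).
Binomial probabilities:
  L_1 = 0.0531124
  L_2 = 0.186374
  L_3 = 0.124763
Prior × likelihood for each component:
  π_1·L_1 = 0.54 × 0.0531124 = 0.0286807
  π_2·L_2 = 0.06 × 0.186374 = 0.0111824
  π_3·L_3 = 0.40 × 0.124763 = 0.049905
Sum: 0.0286807 + 0.0111824 + 0.049905 = 0.0897681
P(Population 2 | 8 successes out of 18) ≈ 0.1246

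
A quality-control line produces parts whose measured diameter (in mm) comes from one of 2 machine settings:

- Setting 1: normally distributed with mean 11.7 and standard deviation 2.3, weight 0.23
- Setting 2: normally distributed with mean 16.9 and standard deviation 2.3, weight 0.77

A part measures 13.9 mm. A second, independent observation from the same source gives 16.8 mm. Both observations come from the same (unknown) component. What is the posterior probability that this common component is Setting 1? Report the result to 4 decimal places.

0.0365

The responsibility of component k is π_k f_k(x) divided by Σ_j π_j f_j(x).
Since both observations come from the same component, the likelihood for component k is f_k(x₁)·f_k(x₂).
  p_1 = [(1/(2.3·√(2π)))·exp(−(13.9−11.7)²/(2·2.3²)) = 0.173453·exp(-0.45747) = 0.109776] × [0.0148425] = 0.00162935
  p_2 = [(1/(2.3·√(2π)))·exp(−(13.9−16.9)²/(2·2.3²)) = 0.173453·exp(-0.85066) = 0.0740874] × [0.173289] = 0.0128386
Weight by the priors:
  π_1·p_1 = 0.23 × 0.00162935 = 0.00037475
  π_2·p_2 = 0.77 × 0.0128386 = 0.00988569
Denominator: 0.00037475 + 0.00988569 = 0.0102604
Responsibility of Setting 1: 0.00037475 / 0.0102604 ≈ 0.0365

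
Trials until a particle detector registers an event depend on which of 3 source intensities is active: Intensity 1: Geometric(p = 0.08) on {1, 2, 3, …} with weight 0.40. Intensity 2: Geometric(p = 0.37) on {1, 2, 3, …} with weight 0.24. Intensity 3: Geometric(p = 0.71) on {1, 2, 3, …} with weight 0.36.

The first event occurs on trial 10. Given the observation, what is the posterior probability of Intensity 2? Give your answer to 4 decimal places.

P(component k | x) = w_k·f_k(x) / marginal(x), where marginal(x) = Σ_j w_j·f_j(x).
Component likelihoods at x = 10:
  f_1 = 0.08·(1−0.08)^9 = 0.08·0.472161 = 0.0377729
  f_2 = 0.37·(1−0.37)^9 = 0.37·0.0156338 = 0.00578451
  f_3 = 0.71·(1−0.71)^9 = 0.71·1.45071e-05 = 1.03001e-05
Prior × likelihood for each component:
  w_1·f_1 = 0.40 × 0.0377729 = 0.0151092
  w_2·f_2 = 0.24 × 0.00578451 = 0.00138828
  w_3·f_3 = 0.36 × 1.03001e-05 = 3.70803e-06
Normaliser: 0.0151092 + 0.00138828 + 3.70803e-06 = 0.0165012
P(Intensity 2 | the observation) = 0.00138828 / 0.0165012 ≈ 0.0841

0.0841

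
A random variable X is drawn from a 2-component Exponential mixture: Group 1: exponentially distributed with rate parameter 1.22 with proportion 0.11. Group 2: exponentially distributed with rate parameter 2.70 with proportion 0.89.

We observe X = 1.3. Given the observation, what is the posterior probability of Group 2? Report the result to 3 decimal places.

Apply Bayes' rule: the posterior for each component is proportional to its prior times its likelihood at x.
Component likelihoods at x = 1.3:
  L_1 = 1.22·e^(−1.22·1.3) = 1.22·e^(−1.5860) = 0.249786
  L_2 = 2.70·e^(−2.70·1.3) = 2.70·e^(−3.5100) = 0.0807217
Unnormalised posteriors:
  w_1·L_1 = 0.11 × 0.249786 = 0.0274765
  w_2·L_2 = 0.89 × 0.0807217 = 0.0718423
Evidence: 0.0274765 + 0.0718423 = 0.0993188
P(Group 2 | x) = 0.0718423 / 0.0993188 ≈ 0.723

0.723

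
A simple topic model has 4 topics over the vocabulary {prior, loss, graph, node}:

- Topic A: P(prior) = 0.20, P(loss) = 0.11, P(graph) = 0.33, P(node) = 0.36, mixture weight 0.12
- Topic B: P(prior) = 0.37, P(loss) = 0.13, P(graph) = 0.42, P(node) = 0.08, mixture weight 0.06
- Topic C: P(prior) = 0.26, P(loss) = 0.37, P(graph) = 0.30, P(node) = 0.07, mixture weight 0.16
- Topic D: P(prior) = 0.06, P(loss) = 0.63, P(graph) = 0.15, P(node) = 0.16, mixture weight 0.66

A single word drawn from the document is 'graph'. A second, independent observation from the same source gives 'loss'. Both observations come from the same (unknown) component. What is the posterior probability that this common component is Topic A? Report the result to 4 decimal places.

By Bayes' theorem, P(k | x) = w_k f_k(x) / Σ_j w_j f_j(x).
Since both observations come from the same component, the likelihood for component k is f_k(x₁)·f_k(x₂).
  p_A = [0.33] × [0.11] = 0.0363
  p_B = [0.42] × [0.13] = 0.0546
  p_C = [0.3] × [0.37] = 0.111
  p_D = [0.15] × [0.63] = 0.0945
Weight by the priors:
  w_A·p_A = 0.12 × 0.0363 = 0.004356
  w_B·p_B = 0.06 × 0.0546 = 0.003276
  w_C·p_C = 0.16 × 0.111 = 0.01776
  w_D·p_D = 0.66 × 0.0945 = 0.06237
Evidence: 0.004356 + 0.003276 + 0.01776 + 0.06237 = 0.087762
P(Topic A | data) = 0.004356 / 0.087762 ≈ 0.0496

0.0496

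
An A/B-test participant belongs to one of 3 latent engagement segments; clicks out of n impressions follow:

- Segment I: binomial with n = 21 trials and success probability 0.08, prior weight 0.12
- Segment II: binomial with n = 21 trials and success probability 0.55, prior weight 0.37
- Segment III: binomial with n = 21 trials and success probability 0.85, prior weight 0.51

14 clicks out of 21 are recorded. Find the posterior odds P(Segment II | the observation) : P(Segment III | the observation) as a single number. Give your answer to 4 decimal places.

3.5784

The posterior odds equal the prior odds times the likelihood ratio: (w_i/w_j)·(f_i(x)/f_j(x)).
Binomial probabilities:
  L_I = 2.85285e-11
  L_II = 0.100709
  L_III = 0.0204178
Posterior odds = (w_II·L_II) / (w_III·L_III) = (0.37·0.100709) / (0.51·0.0204178) = 0.0372625 / 0.0104131 ≈ 3.5784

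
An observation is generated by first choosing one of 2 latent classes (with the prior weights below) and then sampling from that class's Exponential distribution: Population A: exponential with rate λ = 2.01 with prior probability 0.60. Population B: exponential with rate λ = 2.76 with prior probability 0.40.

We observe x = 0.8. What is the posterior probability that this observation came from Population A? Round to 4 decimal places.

0.6656

By Bayes' theorem, P(k | x) = w_k f_k(x) / Σ_j w_j f_j(x).
Component likelihoods at x = 0.8:
  L_A = 0.402578
  L_B = 0.30338
Weight by the priors:
  w_A·L_A = 0.60 × 0.402578 = 0.241547
  w_B·L_B = 0.40 × 0.30338 = 0.121352
Normaliser: 0.241547 + 0.121352 = 0.362899
Responsibility of Population A: 0.241547 / 0.362899 ≈ 0.6656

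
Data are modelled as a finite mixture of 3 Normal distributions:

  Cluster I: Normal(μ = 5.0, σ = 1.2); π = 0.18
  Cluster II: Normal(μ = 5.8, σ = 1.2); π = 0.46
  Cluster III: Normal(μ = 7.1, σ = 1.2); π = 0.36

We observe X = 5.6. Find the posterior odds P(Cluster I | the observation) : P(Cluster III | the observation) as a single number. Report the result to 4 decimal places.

0.9638

The posterior odds equal the prior odds times the likelihood ratio: (π_i/π_j)·(f_i(x)/f_j(x)).
Evaluate each component's likelihood at the observed value:
  p_I = (1/(1.2·√(2π)))·exp(−(5.6−5.0)²/(2·1.2²)) = 0.332452·exp(-0.12500) = 0.293388
  p_II = (1/(1.2·√(2π)))·exp(−(5.6−5.8)²/(2·1.2²)) = 0.332452·exp(-0.01389) = 0.327866
  p_III = (1/(1.2·√(2π)))·exp(−(5.6−7.1)²/(2·1.2²)) = 0.332452·exp(-0.78125) = 0.152208
0.0528098 / 0.0547947 ≈ 0.9638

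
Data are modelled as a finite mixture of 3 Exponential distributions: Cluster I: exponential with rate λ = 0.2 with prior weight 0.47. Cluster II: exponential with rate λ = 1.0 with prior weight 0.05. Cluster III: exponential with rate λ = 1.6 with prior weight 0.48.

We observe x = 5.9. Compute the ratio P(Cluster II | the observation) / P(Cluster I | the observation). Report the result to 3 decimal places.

0.005

Posterior odds = (w_i f_i(x)) / (w_j f_j(x)); the normalising sum cancels.
Evaluate each component's likelihood at the observed value:
  L_I = 0.0614557
  L_II = 0.00273944
  L_III = 0.000127169
0.000136972 / 0.0288842 ≈ 0.005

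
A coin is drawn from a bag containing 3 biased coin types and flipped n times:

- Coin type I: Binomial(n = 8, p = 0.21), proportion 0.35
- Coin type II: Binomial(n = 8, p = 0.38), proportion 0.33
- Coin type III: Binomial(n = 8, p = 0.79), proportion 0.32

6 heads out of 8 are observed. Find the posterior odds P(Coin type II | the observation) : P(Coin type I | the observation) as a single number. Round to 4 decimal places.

The posterior odds equal the prior odds times the likelihood ratio: (P(Z=i)/P(Z=j))·(f_i(x)/f_j(x)).
Component likelihoods at x = 6 heads out of 8:
  f_I = 0.00149875
  f_II = 0.0324073
  f_III = 0.300164
Posterior odds = (P(Z=II)·f_II) / (P(Z=I)·f_I) = (0.33·0.0324073) / (0.35·0.00149875) = 0.0106944 / 0.000524561 ≈ 20.3874

20.3874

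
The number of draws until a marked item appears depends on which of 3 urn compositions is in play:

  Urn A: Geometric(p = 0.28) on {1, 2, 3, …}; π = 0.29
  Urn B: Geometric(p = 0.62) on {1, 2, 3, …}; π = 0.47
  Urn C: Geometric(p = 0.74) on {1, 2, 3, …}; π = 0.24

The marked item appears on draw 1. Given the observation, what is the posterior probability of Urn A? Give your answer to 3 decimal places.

0.148

Apply Bayes' rule: the posterior for each component is proportional to its prior times its likelihood at x.
Component likelihoods at x = 1:
  p_A = 0.28·(1−0.28)^0 = 0.28·1 = 0.28
  p_B = 0.62·(1−0.62)^0 = 0.62·1 = 0.62
  p_C = 0.74·(1−0.74)^0 = 0.74·1 = 0.74
Multiply by the mixture weights:
  w_A·p_A = 0.29 × 0.28 = 0.0812
  w_B·p_B = 0.47 × 0.62 = 0.2914
  w_C·p_C = 0.24 × 0.74 = 0.1776
Evidence: 0.0812 + 0.2914 + 0.1776 = 0.5502
So the posterior for Urn A is 0.0812 / 0.5502 ≈ 0.148.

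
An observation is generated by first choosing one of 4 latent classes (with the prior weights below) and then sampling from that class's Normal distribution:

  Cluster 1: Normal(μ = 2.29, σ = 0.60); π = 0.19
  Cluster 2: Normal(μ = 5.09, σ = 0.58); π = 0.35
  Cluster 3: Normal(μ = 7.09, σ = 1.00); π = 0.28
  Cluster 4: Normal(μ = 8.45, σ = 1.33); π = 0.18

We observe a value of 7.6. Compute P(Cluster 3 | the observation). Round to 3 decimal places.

0.690

P(component k | x) = π_k·f_k(x) / marginal(x), where marginal(x) = Σ_j π_j·f_j(x).
Component likelihoods at x = 7.6:
  f_1 = (1/(0.60·√(2π)))·exp(−(7.6−2.29)²/(2·0.60²)) = 0.664904·exp(-39.16125) = 6.53498e-18
  f_2 = (1/(0.58·√(2π)))·exp(−(7.6−5.09)²/(2·0.58²)) = 0.687832·exp(-9.36400) = 5.89859e-05
  f_3 = (1/(1.00·√(2π)))·exp(−(7.6−7.09)²/(2·1.00²)) = 0.398942·exp(-0.13005) = 0.350292
  f_4 = (1/(1.33·√(2π)))·exp(−(7.6−8.45)²/(2·1.33²)) = 0.299957·exp(-0.20422) = 0.244549
Weight by the priors:
  π_1·f_1 = 0.19 × 6.53498e-18 = 1.24165e-18
  π_2·f_2 = 0.35 × 5.89859e-05 = 2.06451e-05
  π_3·f_3 = 0.28 × 0.350292 = 0.0980817
  π_4·f_4 = 0.18 × 0.244549 = 0.0440188
Marginal: 1.24165e-18 + 2.06451e-05 + 0.0980817 + 0.0440188 = 0.142121
P(Cluster 3 | x) ≈ 0.690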